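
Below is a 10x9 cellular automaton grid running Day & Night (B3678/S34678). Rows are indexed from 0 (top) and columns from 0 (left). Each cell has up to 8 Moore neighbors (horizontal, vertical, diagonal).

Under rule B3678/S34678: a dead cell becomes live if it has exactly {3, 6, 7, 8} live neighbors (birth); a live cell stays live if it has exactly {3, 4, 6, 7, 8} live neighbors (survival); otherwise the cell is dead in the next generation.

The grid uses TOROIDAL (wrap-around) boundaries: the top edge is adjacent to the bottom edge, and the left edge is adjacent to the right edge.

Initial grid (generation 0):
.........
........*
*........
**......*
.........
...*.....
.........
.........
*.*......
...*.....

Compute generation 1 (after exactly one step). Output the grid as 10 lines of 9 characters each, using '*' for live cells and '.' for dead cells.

Simulating step by step:
Generation 0 (given above): 9 live cells
Generation 1: 4 live cells
(generation 1 grid is the final answer)

Answer: .........
.........
**.......
*........
*........
.........
.........
.........
.........
.........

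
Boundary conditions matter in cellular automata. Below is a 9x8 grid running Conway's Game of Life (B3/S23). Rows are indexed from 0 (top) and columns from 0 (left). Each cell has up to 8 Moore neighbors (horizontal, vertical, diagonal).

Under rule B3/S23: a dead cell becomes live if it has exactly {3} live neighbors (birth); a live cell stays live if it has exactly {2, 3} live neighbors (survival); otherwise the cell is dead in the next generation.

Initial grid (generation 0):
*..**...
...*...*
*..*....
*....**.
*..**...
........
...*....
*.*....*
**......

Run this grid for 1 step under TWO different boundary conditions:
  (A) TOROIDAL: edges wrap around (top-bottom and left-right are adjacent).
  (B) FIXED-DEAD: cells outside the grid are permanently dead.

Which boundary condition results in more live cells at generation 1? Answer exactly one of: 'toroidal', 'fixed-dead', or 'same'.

Under TOROIDAL boundary, generation 1:
*****..*
*.**...*
*...*.*.
**.*.*..
....**.*
...**...
........
*.*....*
..**....
Population = 27

Under FIXED-DEAD boundary, generation 1:
...**...
..**....
....*.*.
**.*.*..
....**..
...**...
........
*.*.....
**......
Population = 18

Comparison: toroidal=27, fixed-dead=18 -> toroidal

Answer: toroidal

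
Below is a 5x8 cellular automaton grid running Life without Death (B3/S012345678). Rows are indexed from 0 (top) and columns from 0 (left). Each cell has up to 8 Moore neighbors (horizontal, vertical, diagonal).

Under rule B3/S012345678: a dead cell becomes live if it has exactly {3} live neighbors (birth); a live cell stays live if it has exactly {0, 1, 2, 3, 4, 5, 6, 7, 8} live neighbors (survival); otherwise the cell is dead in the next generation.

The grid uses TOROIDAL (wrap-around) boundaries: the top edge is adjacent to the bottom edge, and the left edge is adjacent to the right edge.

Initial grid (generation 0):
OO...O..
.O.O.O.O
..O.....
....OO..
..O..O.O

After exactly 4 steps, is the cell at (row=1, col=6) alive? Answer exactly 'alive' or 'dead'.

Simulating step by step:
Generation 0 (given above): 13 live cells
Generation 1: 23 live cells
OO...O.O
.O.OOOOO
..OO.OO.
...OOOO.
OOO..O.O
Generation 2: 26 live cells
OO.O.O.O
.O.OOOOO
..OO.OO.
O..OOOO.
OOOO.O.O
Generation 3: 28 live cells
OO.O.O.O
.O.OOOOO
OOOO.OO.
O..OOOO.
OOOO.O.O
Generation 4: 28 live cells
OO.O.O.O
.O.OOOOO
OOOO.OO.
O..OOOO.
OOOO.O.O

Cell (1,6) at generation 4: 1 -> alive

Answer: alive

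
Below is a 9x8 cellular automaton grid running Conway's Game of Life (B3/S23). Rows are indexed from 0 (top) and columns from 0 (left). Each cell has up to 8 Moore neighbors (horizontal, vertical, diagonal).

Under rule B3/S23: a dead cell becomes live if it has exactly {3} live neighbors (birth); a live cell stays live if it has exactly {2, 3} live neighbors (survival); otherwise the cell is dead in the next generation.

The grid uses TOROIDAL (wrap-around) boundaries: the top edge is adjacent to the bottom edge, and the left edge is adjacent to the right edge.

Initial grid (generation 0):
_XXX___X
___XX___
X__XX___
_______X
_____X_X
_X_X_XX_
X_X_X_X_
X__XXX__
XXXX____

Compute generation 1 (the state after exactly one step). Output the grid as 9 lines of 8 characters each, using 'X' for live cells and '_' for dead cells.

Answer: ________
XX______
___XX___
X___X_XX
X___XX_X
XXXX____
X_X___X_
X____X__
_______X

Derivation:
Simulating step by step:
Generation 0 (given above): 28 live cells
Generation 1: 22 live cells
(generation 1 grid is the final answer)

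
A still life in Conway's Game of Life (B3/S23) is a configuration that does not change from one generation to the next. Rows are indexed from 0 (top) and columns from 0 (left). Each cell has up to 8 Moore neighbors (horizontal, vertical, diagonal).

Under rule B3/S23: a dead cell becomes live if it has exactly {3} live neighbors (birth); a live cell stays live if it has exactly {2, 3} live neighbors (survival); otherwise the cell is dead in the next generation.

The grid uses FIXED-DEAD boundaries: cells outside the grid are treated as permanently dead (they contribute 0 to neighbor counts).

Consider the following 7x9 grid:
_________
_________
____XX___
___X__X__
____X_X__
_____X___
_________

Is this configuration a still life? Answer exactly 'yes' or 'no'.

Answer: yes

Derivation:
Compute generation 1 and compare to generation 0 (given above):
Generation 1:
_________
_________
____XX___
___X__X__
____X_X__
_____X___
_________
The grids are IDENTICAL -> still life.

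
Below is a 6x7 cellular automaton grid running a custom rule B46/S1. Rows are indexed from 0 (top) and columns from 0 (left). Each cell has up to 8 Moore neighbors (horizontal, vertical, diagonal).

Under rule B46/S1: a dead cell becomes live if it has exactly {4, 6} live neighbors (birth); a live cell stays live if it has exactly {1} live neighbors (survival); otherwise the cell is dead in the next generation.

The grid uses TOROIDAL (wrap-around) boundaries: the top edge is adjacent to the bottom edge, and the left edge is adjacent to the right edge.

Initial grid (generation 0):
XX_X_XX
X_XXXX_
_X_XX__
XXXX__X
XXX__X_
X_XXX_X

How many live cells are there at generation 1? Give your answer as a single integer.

Answer: 7

Derivation:
Simulating step by step:
Generation 0 (given above): 27 live cells
Generation 1: 7 live cells
__X____
_______
_____XX
____X__
___XX_X
_______
Population at generation 1: 7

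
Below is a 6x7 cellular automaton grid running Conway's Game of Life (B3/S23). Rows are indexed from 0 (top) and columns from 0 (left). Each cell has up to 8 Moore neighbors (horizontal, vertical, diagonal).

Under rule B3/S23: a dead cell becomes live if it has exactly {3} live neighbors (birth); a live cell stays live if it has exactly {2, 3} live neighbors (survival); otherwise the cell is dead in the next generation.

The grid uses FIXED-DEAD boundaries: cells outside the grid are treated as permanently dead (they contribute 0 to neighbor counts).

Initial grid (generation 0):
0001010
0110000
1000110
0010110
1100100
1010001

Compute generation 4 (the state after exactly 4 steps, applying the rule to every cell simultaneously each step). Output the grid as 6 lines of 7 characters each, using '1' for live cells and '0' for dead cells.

Simulating step by step:
Generation 0 (given above): 16 live cells
Generation 1: 13 live cells
0010000
0111010
0010110
1000000
1010100
1000000
Generation 2: 12 live cells
0111000
0100010
0010110
0000110
1000000
0100000
Generation 3: 9 live cells
0110000
0100010
0001001
0001110
0000000
0000000
Generation 4: 10 live cells
(generation 4 grid is the final answer)

Answer: 0110000
0100000
0011001
0001110
0000100
0000000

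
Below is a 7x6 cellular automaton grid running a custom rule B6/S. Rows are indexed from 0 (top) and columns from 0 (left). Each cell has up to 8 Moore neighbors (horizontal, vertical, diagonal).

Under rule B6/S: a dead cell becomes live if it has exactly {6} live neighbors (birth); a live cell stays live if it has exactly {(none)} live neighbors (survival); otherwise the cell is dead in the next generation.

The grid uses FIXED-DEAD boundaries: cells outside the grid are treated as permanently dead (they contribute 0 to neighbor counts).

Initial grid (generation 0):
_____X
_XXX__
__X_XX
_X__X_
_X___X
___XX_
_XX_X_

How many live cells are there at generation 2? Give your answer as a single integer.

Simulating step by step:
Generation 0 (given above): 16 live cells
Generation 1: 0 live cells
______
______
______
______
______
______
______
Generation 2: 0 live cells
______
______
______
______
______
______
______
Population at generation 2: 0

Answer: 0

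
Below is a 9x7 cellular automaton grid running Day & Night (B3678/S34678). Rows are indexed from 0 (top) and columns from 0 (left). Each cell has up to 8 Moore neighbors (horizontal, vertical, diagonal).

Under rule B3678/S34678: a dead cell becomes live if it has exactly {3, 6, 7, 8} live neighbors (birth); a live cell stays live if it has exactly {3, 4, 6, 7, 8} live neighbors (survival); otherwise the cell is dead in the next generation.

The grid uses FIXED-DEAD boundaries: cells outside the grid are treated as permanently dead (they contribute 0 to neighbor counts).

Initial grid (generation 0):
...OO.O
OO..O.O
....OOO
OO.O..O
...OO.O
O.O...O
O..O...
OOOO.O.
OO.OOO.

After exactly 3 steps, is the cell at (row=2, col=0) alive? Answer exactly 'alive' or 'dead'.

Simulating step by step:
Generation 0 (given above): 32 live cells
Generation 1: 27 live cells
.......
....OOO
..OOO.O
..OO.OO
O..O...
.O..OO.
OO.OO..
O..OO..
OO.OO..
Generation 2: 22 live cells
.....O.
....OO.
..O..OO
.OO..O.
.O.O..O
.O..O..
OO.O...
O....O.
..OOO..
Generation 3: 22 live cells
....O..
....OO.
.O.O.OO
.OOOOO.
OO..OO.
.O.O...
OOO.O..
.......
.......

Cell (2,0) at generation 3: 0 -> dead

Answer: dead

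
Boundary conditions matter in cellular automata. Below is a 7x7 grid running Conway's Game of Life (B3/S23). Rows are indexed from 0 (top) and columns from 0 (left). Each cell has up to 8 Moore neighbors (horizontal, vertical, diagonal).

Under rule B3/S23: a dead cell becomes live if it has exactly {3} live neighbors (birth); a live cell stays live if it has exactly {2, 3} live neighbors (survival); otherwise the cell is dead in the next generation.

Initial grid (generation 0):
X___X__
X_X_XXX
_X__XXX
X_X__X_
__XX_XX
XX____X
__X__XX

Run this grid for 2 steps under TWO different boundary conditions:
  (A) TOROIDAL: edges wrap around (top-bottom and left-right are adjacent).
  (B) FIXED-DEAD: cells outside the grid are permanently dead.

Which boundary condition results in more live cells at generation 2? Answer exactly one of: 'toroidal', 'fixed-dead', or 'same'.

Answer: fixed-dead

Derivation:
Under TOROIDAL boundary, generation 2:
_______
_______
_X_____
__X_X__
_____X_
_______
___X_X_
Population = 6

Under FIXED-DEAD boundary, generation 2:
_______
X_XX___
_______
__X_XX_
_____X_
XX_____
__X_XX_
Population = 12

Comparison: toroidal=6, fixed-dead=12 -> fixed-dead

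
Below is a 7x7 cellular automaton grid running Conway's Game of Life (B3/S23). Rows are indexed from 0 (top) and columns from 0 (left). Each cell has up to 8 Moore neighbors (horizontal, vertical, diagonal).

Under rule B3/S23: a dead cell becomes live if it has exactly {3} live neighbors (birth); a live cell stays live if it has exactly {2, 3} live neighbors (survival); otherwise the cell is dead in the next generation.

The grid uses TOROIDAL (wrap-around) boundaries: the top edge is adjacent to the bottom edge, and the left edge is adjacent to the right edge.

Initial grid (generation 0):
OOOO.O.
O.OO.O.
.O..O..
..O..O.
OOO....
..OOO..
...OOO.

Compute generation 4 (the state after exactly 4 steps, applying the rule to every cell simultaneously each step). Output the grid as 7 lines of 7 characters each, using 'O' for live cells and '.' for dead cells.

Answer: OO..O.O
OO.....
O....O.
O....OO
......O
.......
O...OOO

Derivation:
Simulating step by step:
Generation 0 (given above): 22 live cells
Generation 1: 15 live cells
O....O.
O....O.
.O..OOO
O.OO...
....O..
.....O.
.....OO
Generation 2: 22 live cells
O...OO.
OO.....
.OOOOO.
OOOO..O
...OO..
....OOO
....OO.
Generation 3: 12 live cells
OO..OO.
O......
....OO.
O.....O
.O.....
......O
...O...
Generation 4: 16 live cells
(generation 4 grid is the final answer)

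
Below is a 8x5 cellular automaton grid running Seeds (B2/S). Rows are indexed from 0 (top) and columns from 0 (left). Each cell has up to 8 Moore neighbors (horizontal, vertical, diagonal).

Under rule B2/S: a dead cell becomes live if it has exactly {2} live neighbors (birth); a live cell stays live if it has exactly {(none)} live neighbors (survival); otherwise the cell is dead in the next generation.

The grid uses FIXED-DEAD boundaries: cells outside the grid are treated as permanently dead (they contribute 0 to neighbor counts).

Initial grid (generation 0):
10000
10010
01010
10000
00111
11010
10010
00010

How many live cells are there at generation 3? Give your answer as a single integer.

Simulating step by step:
Generation 0 (given above): 15 live cells
Generation 1: 5 live cells
01000
00001
00001
00000
00000
00000
00000
00101
Generation 2: 4 live cells
00000
00010
00010
00000
00000
00000
00010
00010
Generation 3: 8 live cells
00000
00101
00101
00000
00000
00000
00101
00101
Population at generation 3: 8

Answer: 8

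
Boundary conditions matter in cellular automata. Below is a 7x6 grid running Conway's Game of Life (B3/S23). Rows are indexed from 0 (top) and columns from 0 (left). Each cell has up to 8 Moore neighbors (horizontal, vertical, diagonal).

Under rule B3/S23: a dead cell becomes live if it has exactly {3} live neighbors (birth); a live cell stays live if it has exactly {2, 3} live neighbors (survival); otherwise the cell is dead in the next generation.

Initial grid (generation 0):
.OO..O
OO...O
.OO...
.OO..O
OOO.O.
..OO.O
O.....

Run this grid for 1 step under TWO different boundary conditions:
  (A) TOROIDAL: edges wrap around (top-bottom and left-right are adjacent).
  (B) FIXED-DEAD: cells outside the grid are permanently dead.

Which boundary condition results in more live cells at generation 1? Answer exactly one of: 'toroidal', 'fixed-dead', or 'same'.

Under TOROIDAL boundary, generation 1:
..O..O
.....O
.....O
.....O
....O.
..OOOO
O..OOO
Population = 14

Under FIXED-DEAD boundary, generation 1:
OOO...
O.....
......
......
O...OO
O.OOO.
......
Population = 11

Comparison: toroidal=14, fixed-dead=11 -> toroidal

Answer: toroidal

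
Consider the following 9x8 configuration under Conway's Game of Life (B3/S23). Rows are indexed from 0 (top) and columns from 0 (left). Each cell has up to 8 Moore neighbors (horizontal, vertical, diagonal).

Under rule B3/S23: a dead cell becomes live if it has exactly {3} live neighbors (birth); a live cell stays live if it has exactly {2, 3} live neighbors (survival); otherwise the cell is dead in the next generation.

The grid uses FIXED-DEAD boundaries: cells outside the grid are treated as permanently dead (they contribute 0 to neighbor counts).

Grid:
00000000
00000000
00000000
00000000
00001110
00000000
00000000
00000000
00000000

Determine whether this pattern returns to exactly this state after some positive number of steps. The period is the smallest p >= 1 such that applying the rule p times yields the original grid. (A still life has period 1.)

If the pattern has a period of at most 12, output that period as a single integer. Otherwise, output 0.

Answer: 2

Derivation:
Simulating and comparing each generation to the original:
Gen 0 (original, given above): 3 live cells
Gen 1: 3 live cells, differs from original
Gen 2: 3 live cells, MATCHES original -> period = 2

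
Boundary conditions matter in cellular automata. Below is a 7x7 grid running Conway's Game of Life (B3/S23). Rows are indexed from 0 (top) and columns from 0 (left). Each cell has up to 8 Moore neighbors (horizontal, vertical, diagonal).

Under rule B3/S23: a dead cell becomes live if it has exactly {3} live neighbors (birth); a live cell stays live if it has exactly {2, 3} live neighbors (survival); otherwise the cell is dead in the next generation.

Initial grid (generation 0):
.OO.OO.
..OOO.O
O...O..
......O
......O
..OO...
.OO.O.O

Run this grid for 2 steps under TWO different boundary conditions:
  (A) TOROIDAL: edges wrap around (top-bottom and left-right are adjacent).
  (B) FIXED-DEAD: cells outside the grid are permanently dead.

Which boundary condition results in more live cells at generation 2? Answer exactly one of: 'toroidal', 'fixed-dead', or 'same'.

Answer: toroidal

Derivation:
Under TOROIDAL boundary, generation 2:
.O...OO
.O.....
.......
O....O.
..O.OO.
OOOOO.O
O.OOOO.
Population = 20

Under FIXED-DEAD boundary, generation 2:
.OOO...
.OO.OO.
.......
.......
..O.O..
.O.O...
.O.O...
Population = 13

Comparison: toroidal=20, fixed-dead=13 -> toroidal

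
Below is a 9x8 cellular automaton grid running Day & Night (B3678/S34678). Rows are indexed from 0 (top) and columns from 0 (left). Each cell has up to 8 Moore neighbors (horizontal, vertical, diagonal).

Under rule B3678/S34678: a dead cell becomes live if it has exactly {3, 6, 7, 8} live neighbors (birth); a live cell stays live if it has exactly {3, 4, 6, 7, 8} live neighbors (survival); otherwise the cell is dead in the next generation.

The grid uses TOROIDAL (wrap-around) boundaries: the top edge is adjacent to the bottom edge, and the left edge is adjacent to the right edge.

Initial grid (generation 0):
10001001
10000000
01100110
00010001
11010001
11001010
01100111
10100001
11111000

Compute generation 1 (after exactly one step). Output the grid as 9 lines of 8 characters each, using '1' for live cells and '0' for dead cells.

Simulating step by step:
Generation 0 (given above): 31 live cells
Generation 1: 29 live cells
(generation 1 grid is the final answer)

Answer: 10100001
10000110
10000001
00001001
01001011
10010011
10110110
01001101
00110000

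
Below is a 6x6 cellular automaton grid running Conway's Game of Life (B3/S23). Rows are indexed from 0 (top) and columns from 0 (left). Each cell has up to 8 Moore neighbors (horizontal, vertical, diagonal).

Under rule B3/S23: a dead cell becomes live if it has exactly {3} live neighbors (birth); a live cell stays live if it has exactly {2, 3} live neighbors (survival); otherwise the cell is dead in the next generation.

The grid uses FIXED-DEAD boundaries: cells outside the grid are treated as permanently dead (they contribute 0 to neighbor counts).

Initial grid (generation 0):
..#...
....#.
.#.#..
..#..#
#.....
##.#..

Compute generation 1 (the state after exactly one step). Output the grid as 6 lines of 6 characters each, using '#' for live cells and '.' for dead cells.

Simulating step by step:
Generation 0 (given above): 10 live cells
Generation 1: 11 live cells
(generation 1 grid is the final answer)

Answer: ......
..##..
..###.
.##...
#.#...
##....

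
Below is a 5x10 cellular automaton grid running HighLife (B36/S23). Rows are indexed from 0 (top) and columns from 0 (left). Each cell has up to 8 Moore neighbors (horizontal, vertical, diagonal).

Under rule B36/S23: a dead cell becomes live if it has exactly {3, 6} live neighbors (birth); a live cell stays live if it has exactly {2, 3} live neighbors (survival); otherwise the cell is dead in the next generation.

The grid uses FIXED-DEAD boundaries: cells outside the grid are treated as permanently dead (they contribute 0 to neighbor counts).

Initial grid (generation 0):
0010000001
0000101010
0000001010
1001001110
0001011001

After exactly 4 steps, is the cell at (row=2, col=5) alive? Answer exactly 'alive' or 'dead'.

Answer: alive

Derivation:
Simulating step by step:
Generation 0 (given above): 16 live cells
Generation 1: 13 live cells
0000000000
0000010011
0000001011
0000100011
0000111010
Generation 2: 11 live cells
0000000000
0000000111
0000010000
0000101000
0000110111
Generation 3: 15 live cells
0000000010
0000000010
0000011110
0000101110
0000111110
Generation 4: 9 live cells
0000000000
0000001011
0000010001
0000100001
0000100010

Cell (2,5) at generation 4: 1 -> alive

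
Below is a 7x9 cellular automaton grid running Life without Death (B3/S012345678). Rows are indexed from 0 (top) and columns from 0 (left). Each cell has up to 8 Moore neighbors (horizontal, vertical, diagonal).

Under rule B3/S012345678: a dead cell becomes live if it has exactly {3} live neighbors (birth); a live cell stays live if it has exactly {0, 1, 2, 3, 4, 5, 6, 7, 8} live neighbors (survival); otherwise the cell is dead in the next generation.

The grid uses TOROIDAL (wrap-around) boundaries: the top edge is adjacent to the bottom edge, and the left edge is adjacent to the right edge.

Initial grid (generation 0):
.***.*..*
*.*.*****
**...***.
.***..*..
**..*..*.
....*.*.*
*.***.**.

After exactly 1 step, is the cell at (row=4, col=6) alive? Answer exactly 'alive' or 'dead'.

Simulating step by step:
Generation 0 (given above): 34 live cells
Generation 1: 38 live cells
.***.*..*
*.*.*****
**...***.
.****.*..
**..*.***
..*.*.*.*
*.***.**.

Cell (4,6) at generation 1: 1 -> alive

Answer: alive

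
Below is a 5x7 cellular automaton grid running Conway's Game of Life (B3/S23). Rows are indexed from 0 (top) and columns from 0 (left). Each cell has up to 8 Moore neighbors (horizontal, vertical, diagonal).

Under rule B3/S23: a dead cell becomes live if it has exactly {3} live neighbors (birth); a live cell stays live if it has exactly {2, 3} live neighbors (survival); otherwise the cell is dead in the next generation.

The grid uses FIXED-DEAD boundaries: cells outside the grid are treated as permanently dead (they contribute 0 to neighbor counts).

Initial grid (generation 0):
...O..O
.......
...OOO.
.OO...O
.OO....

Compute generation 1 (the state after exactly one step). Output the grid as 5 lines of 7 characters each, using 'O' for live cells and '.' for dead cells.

Answer: .......
...O.O.
..OOOO.
.O..OO.
.OO....

Derivation:
Simulating step by step:
Generation 0 (given above): 10 live cells
Generation 1: 11 live cells
(generation 1 grid is the final answer)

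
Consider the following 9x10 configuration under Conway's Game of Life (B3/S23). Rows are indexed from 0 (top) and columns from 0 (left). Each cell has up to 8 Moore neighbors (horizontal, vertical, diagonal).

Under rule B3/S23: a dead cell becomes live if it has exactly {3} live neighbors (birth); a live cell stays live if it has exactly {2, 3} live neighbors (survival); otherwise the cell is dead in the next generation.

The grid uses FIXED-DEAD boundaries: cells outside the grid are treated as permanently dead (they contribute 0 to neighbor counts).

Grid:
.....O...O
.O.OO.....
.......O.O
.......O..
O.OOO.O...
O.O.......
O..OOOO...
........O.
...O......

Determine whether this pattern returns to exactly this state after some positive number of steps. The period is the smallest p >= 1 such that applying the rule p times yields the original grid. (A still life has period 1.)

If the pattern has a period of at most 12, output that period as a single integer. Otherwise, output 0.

Simulating and comparing each generation to the original:
Gen 0 (original, given above): 22 live cells
Gen 1: 19 live cells, differs from original
Gen 2: 18 live cells, differs from original
Gen 3: 23 live cells, differs from original
Gen 4: 19 live cells, differs from original
Gen 5: 19 live cells, differs from original
Gen 6: 17 live cells, differs from original
Gen 7: 19 live cells, differs from original
Gen 8: 17 live cells, differs from original
Gen 9: 16 live cells, differs from original
Gen 10: 15 live cells, differs from original
Gen 11: 17 live cells, differs from original
Gen 12: 23 live cells, differs from original
No period found within 12 steps.

Answer: 0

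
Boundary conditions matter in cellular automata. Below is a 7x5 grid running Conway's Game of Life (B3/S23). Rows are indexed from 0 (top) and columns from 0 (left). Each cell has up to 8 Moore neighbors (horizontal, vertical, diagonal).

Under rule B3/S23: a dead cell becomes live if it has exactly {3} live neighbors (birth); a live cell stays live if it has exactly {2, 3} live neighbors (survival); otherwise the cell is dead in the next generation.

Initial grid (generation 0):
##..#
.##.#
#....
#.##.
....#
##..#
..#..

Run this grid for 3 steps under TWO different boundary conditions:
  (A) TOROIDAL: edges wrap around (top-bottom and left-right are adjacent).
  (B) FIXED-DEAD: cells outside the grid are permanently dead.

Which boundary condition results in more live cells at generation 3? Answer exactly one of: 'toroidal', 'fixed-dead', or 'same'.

Under TOROIDAL boundary, generation 3:
.##.#
#..#.
..#..
##..#
..##.
###..
.####
Population = 18

Under FIXED-DEAD boundary, generation 3:
..#..
##.##
...##
#..##
....#
####.
.##..
Population = 17

Comparison: toroidal=18, fixed-dead=17 -> toroidal

Answer: toroidal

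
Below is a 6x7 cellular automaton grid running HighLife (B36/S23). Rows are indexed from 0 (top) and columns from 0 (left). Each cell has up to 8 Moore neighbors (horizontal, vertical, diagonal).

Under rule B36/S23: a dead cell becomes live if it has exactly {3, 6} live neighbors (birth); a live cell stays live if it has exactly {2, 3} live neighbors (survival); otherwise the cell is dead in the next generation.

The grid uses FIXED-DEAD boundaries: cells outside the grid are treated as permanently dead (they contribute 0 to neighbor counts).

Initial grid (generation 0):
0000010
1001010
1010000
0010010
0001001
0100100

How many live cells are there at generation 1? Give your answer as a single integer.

Answer: 13

Derivation:
Simulating step by step:
Generation 0 (given above): 12 live cells
Generation 1: 13 live cells
0000100
0100100
0011100
0111000
0011110
0000000
Population at generation 1: 13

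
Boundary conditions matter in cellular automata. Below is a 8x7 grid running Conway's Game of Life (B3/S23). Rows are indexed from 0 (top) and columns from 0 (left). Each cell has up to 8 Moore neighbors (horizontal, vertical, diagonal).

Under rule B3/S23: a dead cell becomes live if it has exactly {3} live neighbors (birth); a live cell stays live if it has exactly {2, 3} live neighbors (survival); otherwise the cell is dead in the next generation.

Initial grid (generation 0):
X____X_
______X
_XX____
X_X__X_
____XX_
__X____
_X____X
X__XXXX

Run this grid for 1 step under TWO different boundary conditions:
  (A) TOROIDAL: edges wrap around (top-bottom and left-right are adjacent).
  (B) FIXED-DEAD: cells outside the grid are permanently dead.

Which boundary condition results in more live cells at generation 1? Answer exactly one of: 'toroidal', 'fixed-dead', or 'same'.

Answer: toroidal

Derivation:
Under TOROIDAL boundary, generation 1:
X______
XX____X
XXX___X
__XXXXX
_X_XXXX
_____X_
_XXXX_X
_X__X__
Population = 26

Under FIXED-DEAD boundary, generation 1:
_______
_X_____
_XX____
__XXXX_
_X_XXX_
_____X_
_XXXX_X
____XXX
Population = 20

Comparison: toroidal=26, fixed-dead=20 -> toroidal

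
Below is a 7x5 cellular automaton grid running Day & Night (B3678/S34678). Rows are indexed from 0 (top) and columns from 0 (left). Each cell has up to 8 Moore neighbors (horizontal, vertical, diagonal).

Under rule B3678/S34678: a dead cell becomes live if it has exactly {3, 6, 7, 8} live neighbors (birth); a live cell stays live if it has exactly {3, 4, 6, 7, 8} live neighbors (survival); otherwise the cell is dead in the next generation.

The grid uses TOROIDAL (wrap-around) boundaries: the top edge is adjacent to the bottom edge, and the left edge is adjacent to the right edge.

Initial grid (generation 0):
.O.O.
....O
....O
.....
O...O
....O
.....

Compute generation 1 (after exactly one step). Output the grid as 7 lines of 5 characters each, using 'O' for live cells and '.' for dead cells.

Answer: .....
O..O.
.....
O...O
.....
O....
.....

Derivation:
Simulating step by step:
Generation 0 (given above): 7 live cells
Generation 1: 5 live cells
(generation 1 grid is the final answer)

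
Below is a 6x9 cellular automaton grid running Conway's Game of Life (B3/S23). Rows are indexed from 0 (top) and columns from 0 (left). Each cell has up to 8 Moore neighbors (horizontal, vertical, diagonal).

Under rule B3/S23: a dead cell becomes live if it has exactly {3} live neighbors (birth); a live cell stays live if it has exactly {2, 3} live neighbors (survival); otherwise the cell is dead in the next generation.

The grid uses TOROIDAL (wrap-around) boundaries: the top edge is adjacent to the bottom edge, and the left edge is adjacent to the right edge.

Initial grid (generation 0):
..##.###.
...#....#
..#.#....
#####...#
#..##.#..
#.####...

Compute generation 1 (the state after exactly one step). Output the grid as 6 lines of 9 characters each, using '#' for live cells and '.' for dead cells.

Simulating step by step:
Generation 0 (given above): 24 live cells
Generation 1: 14 live cells
(generation 1 grid is the final answer)

Answer: .#...####
.....###.
....#...#
#.......#
.........
.......##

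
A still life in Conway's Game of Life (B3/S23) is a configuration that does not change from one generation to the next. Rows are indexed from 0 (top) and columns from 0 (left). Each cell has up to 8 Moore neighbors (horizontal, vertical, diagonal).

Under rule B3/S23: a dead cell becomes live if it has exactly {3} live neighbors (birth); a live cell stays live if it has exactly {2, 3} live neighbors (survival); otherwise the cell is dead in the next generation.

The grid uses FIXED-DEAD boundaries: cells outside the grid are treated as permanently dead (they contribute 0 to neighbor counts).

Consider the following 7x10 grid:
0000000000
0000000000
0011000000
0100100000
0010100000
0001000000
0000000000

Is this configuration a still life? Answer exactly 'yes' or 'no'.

Answer: yes

Derivation:
Compute generation 1 and compare to generation 0 (given above):
Generation 1:
0000000000
0000000000
0011000000
0100100000
0010100000
0001000000
0000000000
The grids are IDENTICAL -> still life.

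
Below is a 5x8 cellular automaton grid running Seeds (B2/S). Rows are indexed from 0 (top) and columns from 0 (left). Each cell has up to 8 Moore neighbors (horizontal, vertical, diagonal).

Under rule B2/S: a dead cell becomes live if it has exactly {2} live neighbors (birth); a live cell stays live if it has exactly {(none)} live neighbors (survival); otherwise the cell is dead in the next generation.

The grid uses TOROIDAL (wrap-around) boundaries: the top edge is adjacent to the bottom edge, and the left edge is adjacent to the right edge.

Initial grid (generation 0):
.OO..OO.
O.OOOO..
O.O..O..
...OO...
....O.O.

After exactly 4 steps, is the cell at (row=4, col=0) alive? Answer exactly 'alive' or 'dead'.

Simulating step by step:
Generation 0 (given above): 16 live cells
Generation 1: 9 live cells
O.......
........
......OO
.OO...OO
.O.....O
Generation 2: 8 live cells
.O.....O
O.....O.
.OO..O..
.....O..
........
Generation 3: 11 live cells
......O.
.....O..
O...O..O
.OO.O.O.
O.....O.
Generation 4: 5 live cells
........
O...O...
..O.....
........
..OO....

Cell (4,0) at generation 4: 0 -> dead

Answer: dead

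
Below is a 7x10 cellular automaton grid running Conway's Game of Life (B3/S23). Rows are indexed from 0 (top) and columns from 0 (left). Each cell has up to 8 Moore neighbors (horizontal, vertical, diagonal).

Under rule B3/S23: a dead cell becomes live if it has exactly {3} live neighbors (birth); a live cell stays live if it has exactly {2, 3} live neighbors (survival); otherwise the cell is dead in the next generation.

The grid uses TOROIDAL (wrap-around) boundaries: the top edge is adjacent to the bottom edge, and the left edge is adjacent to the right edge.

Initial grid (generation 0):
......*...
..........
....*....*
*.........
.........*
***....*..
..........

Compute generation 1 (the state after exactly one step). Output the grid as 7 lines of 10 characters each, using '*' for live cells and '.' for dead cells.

Simulating step by step:
Generation 0 (given above): 9 live cells
Generation 1: 6 live cells
(generation 1 grid is the final answer)

Answer: ..........
..........
..........
*........*
.........*
**........
.*........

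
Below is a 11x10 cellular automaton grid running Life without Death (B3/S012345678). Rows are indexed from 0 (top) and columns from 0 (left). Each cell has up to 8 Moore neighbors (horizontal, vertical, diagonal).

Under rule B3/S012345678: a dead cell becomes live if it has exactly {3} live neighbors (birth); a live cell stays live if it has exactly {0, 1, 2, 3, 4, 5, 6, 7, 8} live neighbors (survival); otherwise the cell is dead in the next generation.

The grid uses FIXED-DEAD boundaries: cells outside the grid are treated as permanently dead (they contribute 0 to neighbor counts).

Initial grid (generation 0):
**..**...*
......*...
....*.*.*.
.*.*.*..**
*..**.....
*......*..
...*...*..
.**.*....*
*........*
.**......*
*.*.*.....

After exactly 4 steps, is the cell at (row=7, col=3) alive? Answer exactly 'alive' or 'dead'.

Answer: alive

Derivation:
Simulating step by step:
Generation 0 (given above): 33 live cells
Generation 1: 53 live cells
**..**...*
....*.**..
....*.*.**
.***.*.***
*****...*.
*..**..*..
.***...**.
.****...**
*..*....**
****.....*
*.***.....
Generation 2: 66 live cells
**..***..*
...**.**.*
..*.*.*.**
****.*****
*******.**
*..**..*..
****...***
*****...**
*..*....**
****....**
*.***.....
Generation 3: 72 live cells
**.*******
.****.**.*
..*.*.*.**
****.*****
*******.**
*..**..*..
****...***
*****...**
*..*...***
****....**
*.***.....
Generation 4: 75 live cells
**.*******
*****.**.*
*.*.*.*.**
****.*****
*******.**
*..**..*..
****...***
*****...**
*..*...***
****...***
*.***.....

Cell (7,3) at generation 4: 1 -> alive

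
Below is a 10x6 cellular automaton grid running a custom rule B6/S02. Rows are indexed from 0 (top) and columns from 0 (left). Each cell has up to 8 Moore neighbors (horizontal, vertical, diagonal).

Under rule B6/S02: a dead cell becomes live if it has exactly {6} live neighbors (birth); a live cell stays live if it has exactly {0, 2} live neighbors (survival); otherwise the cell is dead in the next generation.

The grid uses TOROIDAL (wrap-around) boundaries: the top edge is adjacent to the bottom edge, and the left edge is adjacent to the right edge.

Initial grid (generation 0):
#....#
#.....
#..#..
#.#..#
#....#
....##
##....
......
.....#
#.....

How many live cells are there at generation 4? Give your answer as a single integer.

Simulating step by step:
Generation 0 (given above): 16 live cells
Generation 1: 2 live cells
......
......
......
......
......
....#.
#.....
......
......
......
Generation 2: 2 live cells
......
......
......
......
......
....#.
#.....
......
......
......
Generation 3: 2 live cells
......
......
......
......
......
....#.
#.....
......
......
......
Generation 4: 2 live cells
......
......
......
......
......
....#.
#.....
......
......
......
Population at generation 4: 2

Answer: 2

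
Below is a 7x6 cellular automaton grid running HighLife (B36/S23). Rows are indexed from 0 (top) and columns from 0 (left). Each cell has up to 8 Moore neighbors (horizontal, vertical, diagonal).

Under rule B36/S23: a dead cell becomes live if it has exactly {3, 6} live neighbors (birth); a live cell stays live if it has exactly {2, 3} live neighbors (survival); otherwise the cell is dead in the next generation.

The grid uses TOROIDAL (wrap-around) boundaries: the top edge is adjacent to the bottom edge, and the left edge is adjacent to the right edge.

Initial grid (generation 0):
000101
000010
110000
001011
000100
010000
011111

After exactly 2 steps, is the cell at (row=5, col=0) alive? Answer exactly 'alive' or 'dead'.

Answer: alive

Derivation:
Simulating step by step:
Generation 0 (given above): 15 live cells
Generation 1: 24 live cells
100011
100011
110110
111111
001110
110000
010101
Generation 2: 9 live cells
010100
000000
000000
000000
010000
110001
111000

Cell (5,0) at generation 2: 1 -> alive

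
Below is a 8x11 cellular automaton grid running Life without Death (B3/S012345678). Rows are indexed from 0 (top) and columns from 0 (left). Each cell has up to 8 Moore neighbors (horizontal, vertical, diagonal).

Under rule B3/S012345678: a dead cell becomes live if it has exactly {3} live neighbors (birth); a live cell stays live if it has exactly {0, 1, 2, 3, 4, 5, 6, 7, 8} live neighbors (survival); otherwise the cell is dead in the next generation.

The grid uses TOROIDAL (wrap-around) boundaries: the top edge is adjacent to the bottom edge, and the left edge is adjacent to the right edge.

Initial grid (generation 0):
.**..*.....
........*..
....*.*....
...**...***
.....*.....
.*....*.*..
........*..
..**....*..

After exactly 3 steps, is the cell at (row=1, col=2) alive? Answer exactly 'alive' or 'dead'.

Simulating step by step:
Generation 0 (given above): 19 live cells
Generation 1: 32 live cells
.***.*.....
.....*..*..
...******..
...**...***
....**.**..
.*....***..
..*.....**.
.***....*..
Generation 2: 37 live cells
.***.*.....
.....*..*..
...******..
...**...***
...***.**..
.*...****..
..**....**.
.****...**.
Generation 3: 43 live cells
.***.*..**.
.....*..*..
...******..
..***...***
..****.**..
.*...****..
..**.**.**.
.****...**.

Cell (1,2) at generation 3: 0 -> dead

Answer: dead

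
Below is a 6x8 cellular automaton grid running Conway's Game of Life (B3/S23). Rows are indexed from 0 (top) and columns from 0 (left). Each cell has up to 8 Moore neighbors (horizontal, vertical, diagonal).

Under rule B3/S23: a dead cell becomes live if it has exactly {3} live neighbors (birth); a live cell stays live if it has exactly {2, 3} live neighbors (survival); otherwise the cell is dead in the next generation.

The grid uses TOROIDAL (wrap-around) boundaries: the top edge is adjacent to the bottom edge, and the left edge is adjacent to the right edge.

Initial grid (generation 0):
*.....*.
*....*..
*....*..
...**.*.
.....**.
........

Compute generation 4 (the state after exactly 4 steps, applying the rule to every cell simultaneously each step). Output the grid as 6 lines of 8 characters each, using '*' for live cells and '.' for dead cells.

Simulating step by step:
Generation 0 (given above): 11 live cells
Generation 1: 17 live cells
.......*
**...**.
.....***
....*.**
....***.
.....***
Generation 2: 7 live cells
........
*....*..
....*...
....*...
....*...
....*..*
Generation 3: 8 live cells
........
........
....**..
...***..
...***..
........
Generation 4: 6 live cells
(generation 4 grid is the final answer)

Answer: ........
........
...*.*..
......*.
...*.*..
....*...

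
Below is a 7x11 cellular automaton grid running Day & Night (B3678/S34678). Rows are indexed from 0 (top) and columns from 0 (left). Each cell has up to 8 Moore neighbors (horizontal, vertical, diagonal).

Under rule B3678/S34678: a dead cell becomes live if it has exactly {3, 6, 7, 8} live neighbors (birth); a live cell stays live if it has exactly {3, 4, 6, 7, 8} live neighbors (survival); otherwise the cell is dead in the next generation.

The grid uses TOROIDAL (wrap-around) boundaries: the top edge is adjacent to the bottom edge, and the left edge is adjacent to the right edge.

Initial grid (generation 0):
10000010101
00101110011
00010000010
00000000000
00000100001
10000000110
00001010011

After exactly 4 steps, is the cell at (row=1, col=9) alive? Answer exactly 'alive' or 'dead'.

Simulating step by step:
Generation 0 (given above): 21 live cells
Generation 1: 20 live cells
10011110010
10010101111
00001100001
00000000000
00000000010
00000100010
00000100000
Generation 2: 16 live cells
00000111010
10011000110
10001010101
00000000000
00000000000
00000000000
00000100001
Generation 3: 10 live cells
00000110010
00001000110
00010101001
00000000000
00000000000
00000000000
00000000000
Generation 4: 9 live cells
00000000100
00001001111
00001000110
00000000000
00000000000
00000000000
00000000000

Cell (1,9) at generation 4: 1 -> alive

Answer: alive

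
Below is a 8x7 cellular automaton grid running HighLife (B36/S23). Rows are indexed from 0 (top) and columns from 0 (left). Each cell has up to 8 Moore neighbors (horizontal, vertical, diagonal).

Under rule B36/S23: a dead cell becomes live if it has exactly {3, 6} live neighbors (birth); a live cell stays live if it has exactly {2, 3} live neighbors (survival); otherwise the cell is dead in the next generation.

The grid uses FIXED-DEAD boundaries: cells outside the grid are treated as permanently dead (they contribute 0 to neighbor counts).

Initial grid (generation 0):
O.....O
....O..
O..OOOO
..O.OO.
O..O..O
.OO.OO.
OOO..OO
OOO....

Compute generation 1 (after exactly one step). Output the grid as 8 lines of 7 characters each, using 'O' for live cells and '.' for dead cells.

Simulating step by step:
Generation 0 (given above): 26 live cells
Generation 1: 13 live cells
(generation 1 grid is the final answer)

Answer: .......
...OO.O
......O
.OO....
......O
....O..
....OOO
O.O....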